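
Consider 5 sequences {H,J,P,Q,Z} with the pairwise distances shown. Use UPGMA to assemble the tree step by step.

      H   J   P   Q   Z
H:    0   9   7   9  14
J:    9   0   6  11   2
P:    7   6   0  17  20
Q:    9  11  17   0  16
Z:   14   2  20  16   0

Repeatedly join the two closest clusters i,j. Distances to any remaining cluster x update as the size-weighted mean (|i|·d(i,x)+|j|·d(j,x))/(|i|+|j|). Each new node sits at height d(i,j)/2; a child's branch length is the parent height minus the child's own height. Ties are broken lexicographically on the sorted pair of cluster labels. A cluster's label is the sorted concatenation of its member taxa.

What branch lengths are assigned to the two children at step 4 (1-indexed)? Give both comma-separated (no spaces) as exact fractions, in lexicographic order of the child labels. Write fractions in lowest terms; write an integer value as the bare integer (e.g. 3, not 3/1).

1. join J+Z (d=2) ⇒ JZ; edges |J|=1, |Z|=1
  updated: d(H,JZ)=23/2, d(JZ,P)=13, d(JZ,Q)=27/2
2. join H+P (d=7) ⇒ HP; edges |H|=7/2, |P|=7/2
  updated: d(HP,JZ)=49/4, d(HP,Q)=13
3. join HP+JZ (d=49/4) ⇒ HJPZ; edges |HP|=21/8, |JZ|=41/8
  updated: d(HJPZ,Q)=53/4
4. join HJPZ+Q (d=53/4) ⇒ HJPQZ; edges |HJPZ|=1/2, |Q|=53/8
final tree: (((H:7/2,P:7/2):21/8,(J:1,Z:1):41/8):1/2,Q:53/8)
total length: 191/8

1/2,53/8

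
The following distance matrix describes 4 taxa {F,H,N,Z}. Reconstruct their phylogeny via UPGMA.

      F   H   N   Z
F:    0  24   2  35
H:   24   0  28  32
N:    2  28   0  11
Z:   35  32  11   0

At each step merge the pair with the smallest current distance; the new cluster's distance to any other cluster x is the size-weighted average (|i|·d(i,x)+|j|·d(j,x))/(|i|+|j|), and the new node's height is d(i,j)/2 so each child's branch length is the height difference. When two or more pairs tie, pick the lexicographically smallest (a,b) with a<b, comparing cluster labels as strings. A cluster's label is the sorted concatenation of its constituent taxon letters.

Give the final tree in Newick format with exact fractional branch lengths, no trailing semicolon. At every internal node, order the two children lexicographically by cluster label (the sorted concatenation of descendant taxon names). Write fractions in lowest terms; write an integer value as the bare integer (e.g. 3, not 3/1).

(((F:1,N:1):21/2,Z:23/2):5/2,H:14)

step 1: merge (F,N) at d=2; branch lengths F→1, N→1; new cluster FN
  updated: d(FN,H)=26, d(FN,Z)=23
step 2: merge (FN,Z) at d=23; branch lengths FN→21/2, Z→23/2; new cluster FNZ
  updated: d(FNZ,H)=28
step 3: merge (FNZ,H) at d=28; branch lengths FNZ→5/2, H→14; new cluster FHNZ
final tree: (((F:1,N:1):21/2,Z:23/2):5/2,H:14)
total length: 81/2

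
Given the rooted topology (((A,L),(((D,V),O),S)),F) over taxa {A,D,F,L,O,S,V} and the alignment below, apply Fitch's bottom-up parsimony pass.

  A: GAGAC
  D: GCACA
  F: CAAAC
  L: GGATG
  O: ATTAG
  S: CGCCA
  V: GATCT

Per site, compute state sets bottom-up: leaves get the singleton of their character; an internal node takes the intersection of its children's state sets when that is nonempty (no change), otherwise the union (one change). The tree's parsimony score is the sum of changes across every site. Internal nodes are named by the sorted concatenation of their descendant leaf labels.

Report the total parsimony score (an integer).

site 0, node AL: A={G} ∩ L={G} → {G} (+0)
site 0, node DV: D={G} ∩ V={G} → {G} (+0)
site 0, node DOV: DV={G} ∪ O={A} → {A,G} (+1)
site 0, node DOSV: DOV={A,G} ∪ S={C} → {A,C,G} (+1)
site 0, node ADLOSV: AL={G} ∩ DOSV={A,C,G} → {G} (+0)
site 0, node ADFLOSV: ADLOSV={G} ∪ F={C} → {C,G} (+1)
site 1, node AL: A={A} ∪ L={G} → {A,G} (+1)
site 1, node DV: D={C} ∪ V={A} → {A,C} (+1)
site 1, node DOV: DV={A,C} ∪ O={T} → {A,C,T} (+1)
site 1, node DOSV: DOV={A,C,T} ∪ S={G} → {A,C,G,T} (+1)
site 1, node ADLOSV: AL={A,G} ∩ DOSV={A,C,G,T} → {A,G} (+0)
site 1, node ADFLOSV: ADLOSV={A,G} ∩ F={A} → {A} (+0)
site 2, node AL: A={G} ∪ L={A} → {A,G} (+1)
site 2, node DV: D={A} ∪ V={T} → {A,T} (+1)
site 2, node DOV: DV={A,T} ∩ O={T} → {T} (+0)
site 2, node DOSV: DOV={T} ∪ S={C} → {C,T} (+1)
site 2, node ADLOSV: AL={A,G} ∪ DOSV={C,T} → {A,C,G,T} (+1)
site 2, node ADFLOSV: ADLOSV={A,C,G,T} ∩ F={A} → {A} (+0)
site 3, node AL: A={A} ∪ L={T} → {A,T} (+1)
site 3, node DV: D={C} ∩ V={C} → {C} (+0)
site 3, node DOV: DV={C} ∪ O={A} → {A,C} (+1)
site 3, node DOSV: DOV={A,C} ∩ S={C} → {C} (+0)
site 3, node ADLOSV: AL={A,T} ∪ DOSV={C} → {A,C,T} (+1)
site 3, node ADFLOSV: ADLOSV={A,C,T} ∩ F={A} → {A} (+0)
site 4, node AL: A={C} ∪ L={G} → {C,G} (+1)
site 4, node DV: D={A} ∪ V={T} → {A,T} (+1)
site 4, node DOV: DV={A,T} ∪ O={G} → {A,G,T} (+1)
site 4, node DOSV: DOV={A,G,T} ∩ S={A} → {A} (+0)
site 4, node ADLOSV: AL={C,G} ∪ DOSV={A} → {A,C,G} (+1)
site 4, node ADFLOSV: ADLOSV={A,C,G} ∩ F={C} → {C} (+0)
per-site changes: [3, 4, 4, 3, 4]; total = 18

18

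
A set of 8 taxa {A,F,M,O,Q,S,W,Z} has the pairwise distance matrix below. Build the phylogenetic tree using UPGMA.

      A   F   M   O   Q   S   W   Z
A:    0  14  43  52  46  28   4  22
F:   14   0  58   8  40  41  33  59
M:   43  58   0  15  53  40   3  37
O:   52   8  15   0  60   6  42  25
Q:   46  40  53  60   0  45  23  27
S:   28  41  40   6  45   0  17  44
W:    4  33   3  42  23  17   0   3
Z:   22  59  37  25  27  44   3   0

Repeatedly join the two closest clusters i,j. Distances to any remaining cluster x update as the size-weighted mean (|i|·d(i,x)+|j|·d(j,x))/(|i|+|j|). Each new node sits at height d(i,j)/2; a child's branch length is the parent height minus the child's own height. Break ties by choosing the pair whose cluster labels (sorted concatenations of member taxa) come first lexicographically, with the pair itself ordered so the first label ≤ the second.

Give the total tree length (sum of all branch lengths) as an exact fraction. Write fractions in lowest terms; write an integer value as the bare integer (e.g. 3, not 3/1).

1923/20

1. join M+W (d=3) ⇒ MW; edges |M|=3/2, |W|=3/2
  updated: d(A,MW)=47/2, d(F,MW)=91/2, d(MW,O)=57/2, d(MW,Q)=38, d(MW,S)=57/2, d(MW,Z)=20
2. join O+S (d=6) ⇒ OS; edges |O|=3, |S|=3
  updated: d(A,OS)=40, d(F,OS)=49/2, d(MW,OS)=57/2, d(OS,Q)=105/2, d(OS,Z)=69/2
3. join A+F (d=14) ⇒ AF; edges |A|=7, |F|=7
  updated: d(AF,MW)=69/2, d(AF,OS)=129/4, d(AF,Q)=43, d(AF,Z)=81/2
4. join MW+Z (d=20) ⇒ MWZ; edges |MW|=17/2, |Z|=10
  updated: d(AF,MWZ)=73/2, d(MWZ,OS)=61/2, d(MWZ,Q)=103/3
5. join MWZ+OS (d=61/2) ⇒ MOSWZ; edges |MWZ|=21/4, |OS|=49/4
  updated: d(AF,MOSWZ)=174/5, d(MOSWZ,Q)=208/5
6. join AF+MOSWZ (d=174/5) ⇒ AFMOSWZ; edges |AF|=52/5, |MOSWZ|=43/20
  updated: d(AFMOSWZ,Q)=42
7. join AFMOSWZ+Q (d=42) ⇒ AFMOQSWZ; edges |AFMOSWZ|=18/5, |Q|=21
final tree: (((A:7,F:7):52/5,(((M:3/2,W:3/2):17/2,Z:10):21/4,(O:3,S:3):49/4):43/20):18/5,Q:21)
total length: 1923/20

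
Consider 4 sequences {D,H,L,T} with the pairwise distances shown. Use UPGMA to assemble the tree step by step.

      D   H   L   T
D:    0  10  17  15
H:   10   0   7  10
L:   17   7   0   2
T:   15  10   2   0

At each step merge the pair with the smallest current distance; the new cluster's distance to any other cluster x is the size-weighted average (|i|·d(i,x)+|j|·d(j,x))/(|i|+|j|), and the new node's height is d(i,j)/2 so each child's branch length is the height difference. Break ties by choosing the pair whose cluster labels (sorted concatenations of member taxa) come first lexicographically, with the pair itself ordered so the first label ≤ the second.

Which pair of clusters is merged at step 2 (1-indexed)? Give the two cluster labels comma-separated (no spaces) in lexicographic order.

1. join L+T (d=2) ⇒ LT; edges |L|=1, |T|=1
  updated: d(D,LT)=16, d(H,LT)=17/2
2. join H+LT (d=17/2) ⇒ HLT; edges |H|=17/4, |LT|=13/4
  updated: d(D,HLT)=14
3. join D+HLT (d=14) ⇒ DHLT; edges |D|=7, |HLT|=11/4
final tree: (D:7,(H:17/4,(L:1,T:1):13/4):11/4)
total length: 77/4

H,LT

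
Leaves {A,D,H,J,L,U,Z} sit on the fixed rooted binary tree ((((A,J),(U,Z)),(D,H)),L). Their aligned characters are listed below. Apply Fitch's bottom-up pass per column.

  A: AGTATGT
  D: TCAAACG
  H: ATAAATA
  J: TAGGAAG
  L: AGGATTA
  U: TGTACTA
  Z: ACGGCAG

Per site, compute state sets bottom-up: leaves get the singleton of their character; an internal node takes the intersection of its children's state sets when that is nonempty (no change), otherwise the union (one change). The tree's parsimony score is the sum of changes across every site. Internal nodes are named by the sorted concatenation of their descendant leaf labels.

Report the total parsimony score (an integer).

23

AJ@0: {A} ∪ {T} = {A,T} (union, +1)
UZ@0: {T} ∪ {A} = {A,T} (union, +1)
AJUZ@0: {A,T} ∩ {A,T} = {A,T} (intersection, +0)
DH@0: {T} ∪ {A} = {A,T} (union, +1)
ADHJUZ@0: {A,T} ∩ {A,T} = {A,T} (intersection, +0)
ADHJLUZ@0: {A,T} ∩ {A} = {A} (intersection, +0)
AJ@1: {G} ∪ {A} = {A,G} (union, +1)
UZ@1: {G} ∪ {C} = {C,G} (union, +1)
AJUZ@1: {A,G} ∩ {C,G} = {G} (intersection, +0)
DH@1: {C} ∪ {T} = {C,T} (union, +1)
ADHJUZ@1: {G} ∪ {C,T} = {C,G,T} (union, +1)
ADHJLUZ@1: {C,G,T} ∩ {G} = {G} (intersection, +0)
AJ@2: {T} ∪ {G} = {G,T} (union, +1)
UZ@2: {T} ∪ {G} = {G,T} (union, +1)
AJUZ@2: {G,T} ∩ {G,T} = {G,T} (intersection, +0)
DH@2: {A} ∩ {A} = {A} (intersection, +0)
ADHJUZ@2: {G,T} ∪ {A} = {A,G,T} (union, +1)
ADHJLUZ@2: {A,G,T} ∩ {G} = {G} (intersection, +0)
AJ@3: {A} ∪ {G} = {A,G} (union, +1)
UZ@3: {A} ∪ {G} = {A,G} (union, +1)
AJUZ@3: {A,G} ∩ {A,G} = {A,G} (intersection, +0)
DH@3: {A} ∩ {A} = {A} (intersection, +0)
ADHJUZ@3: {A,G} ∩ {A} = {A} (intersection, +0)
ADHJLUZ@3: {A} ∩ {A} = {A} (intersection, +0)
AJ@4: {T} ∪ {A} = {A,T} (union, +1)
UZ@4: {C} ∩ {C} = {C} (intersection, +0)
AJUZ@4: {A,T} ∪ {C} = {A,C,T} (union, +1)
DH@4: {A} ∩ {A} = {A} (intersection, +0)
ADHJUZ@4: {A,C,T} ∩ {A} = {A} (intersection, +0)
ADHJLUZ@4: {A} ∪ {T} = {A,T} (union, +1)
AJ@5: {G} ∪ {A} = {A,G} (union, +1)
UZ@5: {T} ∪ {A} = {A,T} (union, +1)
AJUZ@5: {A,G} ∩ {A,T} = {A} (intersection, +0)
DH@5: {C} ∪ {T} = {C,T} (union, +1)
ADHJUZ@5: {A} ∪ {C,T} = {A,C,T} (union, +1)
ADHJLUZ@5: {A,C,T} ∩ {T} = {T} (intersection, +0)
AJ@6: {T} ∪ {G} = {G,T} (union, +1)
UZ@6: {A} ∪ {G} = {A,G} (union, +1)
AJUZ@6: {G,T} ∩ {A,G} = {G} (intersection, +0)
DH@6: {G} ∪ {A} = {A,G} (union, +1)
ADHJUZ@6: {G} ∩ {A,G} = {G} (intersection, +0)
ADHJLUZ@6: {G} ∪ {A} = {A,G} (union, +1)
per-site changes: [3, 4, 3, 2, 3, 4, 4]; total = 23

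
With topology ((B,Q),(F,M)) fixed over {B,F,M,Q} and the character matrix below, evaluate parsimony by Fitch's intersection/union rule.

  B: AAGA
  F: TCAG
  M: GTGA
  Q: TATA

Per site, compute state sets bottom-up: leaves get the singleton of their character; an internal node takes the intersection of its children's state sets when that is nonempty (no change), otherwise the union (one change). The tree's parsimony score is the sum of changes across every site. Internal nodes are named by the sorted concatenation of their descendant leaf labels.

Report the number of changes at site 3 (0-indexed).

1

[col 0] BQ: children B:{A}, Q:{T} ∪→ {A,T}; cost 1
[col 0] FM: children F:{T}, M:{G} ∪→ {G,T}; cost 1
[col 0] BFMQ: children BQ:{A,T}, FM:{G,T} ∩→ {T}; cost 0
[col 1] BQ: children B:{A}, Q:{A} ∩→ {A}; cost 0
[col 1] FM: children F:{C}, M:{T} ∪→ {C,T}; cost 1
[col 1] BFMQ: children BQ:{A}, FM:{C,T} ∪→ {A,C,T}; cost 1
[col 2] BQ: children B:{G}, Q:{T} ∪→ {G,T}; cost 1
[col 2] FM: children F:{A}, M:{G} ∪→ {A,G}; cost 1
[col 2] BFMQ: children BQ:{G,T}, FM:{A,G} ∩→ {G}; cost 0
[col 3] BQ: children B:{A}, Q:{A} ∩→ {A}; cost 0
[col 3] FM: children F:{G}, M:{A} ∪→ {A,G}; cost 1
[col 3] BFMQ: children BQ:{A}, FM:{A,G} ∩→ {A}; cost 0
per-site changes: [2, 2, 2, 1]; total = 7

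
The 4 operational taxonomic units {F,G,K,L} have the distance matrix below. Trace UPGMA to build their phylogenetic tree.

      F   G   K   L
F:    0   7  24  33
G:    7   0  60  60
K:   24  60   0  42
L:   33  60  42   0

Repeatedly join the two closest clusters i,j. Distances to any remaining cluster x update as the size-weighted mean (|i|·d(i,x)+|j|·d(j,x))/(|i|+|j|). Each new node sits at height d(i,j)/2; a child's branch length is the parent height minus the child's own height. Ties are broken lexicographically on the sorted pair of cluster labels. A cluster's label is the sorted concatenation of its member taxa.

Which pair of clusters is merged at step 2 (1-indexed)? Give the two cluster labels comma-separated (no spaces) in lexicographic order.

FG,K

step 1: merge (F,G) at d=7; branch lengths F→7/2, G→7/2; new cluster FG
  updated: d(FG,K)=42, d(FG,L)=93/2
step 2: merge (FG,K) at d=42; branch lengths FG→35/2, K→21; new cluster FGK
  updated: d(FGK,L)=45
step 3: merge (FGK,L) at d=45; branch lengths FGK→3/2, L→45/2; new cluster FGKL
final tree: (((F:7/2,G:7/2):35/2,K:21):3/2,L:45/2)
total length: 139/2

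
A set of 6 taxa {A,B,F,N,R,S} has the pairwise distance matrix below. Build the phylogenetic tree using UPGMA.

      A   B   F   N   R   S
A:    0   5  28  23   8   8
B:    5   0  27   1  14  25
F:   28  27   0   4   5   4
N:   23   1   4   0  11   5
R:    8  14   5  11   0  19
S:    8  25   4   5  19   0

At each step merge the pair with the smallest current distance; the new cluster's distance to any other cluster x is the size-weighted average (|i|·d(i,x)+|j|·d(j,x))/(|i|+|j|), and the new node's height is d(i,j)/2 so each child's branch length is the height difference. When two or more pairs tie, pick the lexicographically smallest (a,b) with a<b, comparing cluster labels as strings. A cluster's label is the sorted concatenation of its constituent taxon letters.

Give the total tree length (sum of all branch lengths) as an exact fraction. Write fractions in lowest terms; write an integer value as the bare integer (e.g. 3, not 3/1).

step 1: merge (B,N) at d=1; branch lengths B→1/2, N→1/2; new cluster BN
  updated: d(A,BN)=14, d(BN,F)=31/2, d(BN,R)=25/2, d(BN,S)=15
step 2: merge (F,S) at d=4; branch lengths F→2, S→2; new cluster FS
  updated: d(A,FS)=18, d(BN,FS)=61/4, d(FS,R)=12
step 3: merge (A,R) at d=8; branch lengths A→4, R→4; new cluster AR
  updated: d(AR,BN)=53/4, d(AR,FS)=15
step 4: merge (AR,BN) at d=53/4; branch lengths AR→21/8, BN→49/8; new cluster ABNR
  updated: d(ABNR,FS)=121/8
step 5: merge (ABNR,FS) at d=121/8; branch lengths ABNR→15/16, FS→89/16; new cluster ABFNRS
final tree: (((A:4,R:4):21/8,(B:1/2,N:1/2):49/8):15/16,(F:2,S:2):89/16)
total length: 113/4

113/4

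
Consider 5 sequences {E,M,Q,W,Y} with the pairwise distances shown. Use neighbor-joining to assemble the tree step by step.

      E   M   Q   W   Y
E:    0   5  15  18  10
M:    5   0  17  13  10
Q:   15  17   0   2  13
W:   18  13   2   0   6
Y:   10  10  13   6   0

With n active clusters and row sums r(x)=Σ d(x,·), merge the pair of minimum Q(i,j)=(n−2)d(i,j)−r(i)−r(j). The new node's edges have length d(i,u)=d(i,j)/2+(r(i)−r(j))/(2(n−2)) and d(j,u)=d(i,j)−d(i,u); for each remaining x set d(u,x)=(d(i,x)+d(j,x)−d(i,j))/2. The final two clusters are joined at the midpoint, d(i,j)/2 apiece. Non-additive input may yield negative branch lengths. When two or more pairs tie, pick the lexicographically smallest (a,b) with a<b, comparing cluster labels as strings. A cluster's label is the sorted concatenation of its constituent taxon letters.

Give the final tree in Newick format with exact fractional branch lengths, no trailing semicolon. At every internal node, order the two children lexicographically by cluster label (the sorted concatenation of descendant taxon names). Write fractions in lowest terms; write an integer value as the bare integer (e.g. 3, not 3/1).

iteration 1: select Q,W (d=2, Q=-80); attach at lengths (7/3, -1/3); label the merged cluster QW
  updated: d(E,QW)=31/2, d(M,QW)=14, d(QW,Y)=17/2
iteration 2: select E,M (d=5, Q=-99/2); attach at lengths (23/8, 17/8); label the merged cluster EM
  updated: d(EM,QW)=49/4, d(EM,Y)=15/2
iteration 3: select EM,QW (d=49/4, Q=-113/4); attach at lengths (45/8, 53/8); label the merged cluster EMQW
  updated: d(EMQW,Y)=15/8
iteration 4: select EMQW,Y (d=15/8); attach at lengths (15/16, 15/16); label the merged cluster EMQWY
final tree: (((E:23/8,M:17/8):45/8,(Q:7/3,W:-1/3):53/8):15/16,Y:15/16)
total length: 169/8

(((E:23/8,M:17/8):45/8,(Q:7/3,W:-1/3):53/8):15/16,Y:15/16)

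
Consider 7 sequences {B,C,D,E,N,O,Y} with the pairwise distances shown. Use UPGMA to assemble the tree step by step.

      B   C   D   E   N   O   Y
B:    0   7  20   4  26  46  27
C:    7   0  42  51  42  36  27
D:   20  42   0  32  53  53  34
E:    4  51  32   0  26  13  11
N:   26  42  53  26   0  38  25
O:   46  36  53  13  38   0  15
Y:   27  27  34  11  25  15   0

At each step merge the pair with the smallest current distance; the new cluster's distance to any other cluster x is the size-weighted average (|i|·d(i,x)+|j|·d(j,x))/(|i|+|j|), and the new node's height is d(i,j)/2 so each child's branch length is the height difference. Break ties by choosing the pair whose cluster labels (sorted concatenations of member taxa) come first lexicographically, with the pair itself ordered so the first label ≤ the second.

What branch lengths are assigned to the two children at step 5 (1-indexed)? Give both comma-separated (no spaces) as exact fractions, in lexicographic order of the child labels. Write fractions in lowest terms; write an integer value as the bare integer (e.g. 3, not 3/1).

iteration 1: select B,E (d=4); attach at lengths (2, 2); label the merged cluster BE
  updated: d(BE,C)=29, d(BE,D)=26, d(BE,N)=26, d(BE,O)=59/2, d(BE,Y)=19
iteration 2: select O,Y (d=15); attach at lengths (15/2, 15/2); label the merged cluster OY
  updated: d(BE,OY)=97/4, d(C,OY)=63/2, d(D,OY)=87/2, d(N,OY)=63/2
iteration 3: select BE,OY (d=97/4); attach at lengths (81/8, 37/8); label the merged cluster BEOY
  updated: d(BEOY,C)=121/4, d(BEOY,D)=139/4, d(BEOY,N)=115/4
iteration 4: select BEOY,N (d=115/4); attach at lengths (9/4, 115/8); label the merged cluster BENOY
  updated: d(BENOY,C)=163/5, d(BENOY,D)=192/5
iteration 5: select BENOY,C (d=163/5); attach at lengths (77/40, 163/10); label the merged cluster BCENOY
  updated: d(BCENOY,D)=39
iteration 6: select BCENOY,D (d=39); attach at lengths (16/5, 39/2); label the merged cluster BCDENOY
final tree: (((((B:2,E:2):81/8,(O:15/2,Y:15/2):37/8):9/4,N:115/8):77/40,C:163/10):16/5,D:39/2)
total length: 913/10

77/40,163/10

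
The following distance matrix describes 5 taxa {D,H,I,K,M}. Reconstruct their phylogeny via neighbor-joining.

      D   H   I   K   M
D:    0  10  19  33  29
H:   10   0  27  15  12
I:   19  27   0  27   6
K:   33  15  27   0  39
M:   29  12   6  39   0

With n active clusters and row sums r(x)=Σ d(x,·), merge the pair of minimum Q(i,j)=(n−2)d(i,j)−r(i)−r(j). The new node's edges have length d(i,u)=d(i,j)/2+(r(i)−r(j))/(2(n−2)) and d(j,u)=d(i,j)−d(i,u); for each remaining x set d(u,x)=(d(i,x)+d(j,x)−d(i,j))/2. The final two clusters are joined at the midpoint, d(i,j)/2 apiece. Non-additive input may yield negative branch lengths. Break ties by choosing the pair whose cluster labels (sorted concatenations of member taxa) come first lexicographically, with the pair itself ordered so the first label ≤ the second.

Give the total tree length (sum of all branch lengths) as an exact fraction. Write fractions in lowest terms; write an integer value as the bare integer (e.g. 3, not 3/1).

371/8

step 1: merge (I,M) at d=6, Q=-147; branch lengths I→11/6, M→25/6; new cluster IM
  updated: d(D,IM)=21, d(H,IM)=33/2, d(IM,K)=30
step 2: merge (D,IM) at d=21, Q=-179/2; branch lengths D→77/8, IM→91/8; new cluster DIM
  updated: d(DIM,H)=11/4, d(DIM,K)=21
step 3: merge (DIM,H) at d=11/4, Q=-155/4; branch lengths DIM→35/8, H→-13/8; new cluster DHIM
  updated: d(DHIM,K)=133/8
step 4: merge (DHIM,K) at d=133/8; branch lengths DHIM→133/16, K→133/16; new cluster DHIKM
final tree: (((D:77/8,(I:11/6,M:25/6):91/8):35/8,H:-13/8):133/16,K:133/16)
total length: 371/8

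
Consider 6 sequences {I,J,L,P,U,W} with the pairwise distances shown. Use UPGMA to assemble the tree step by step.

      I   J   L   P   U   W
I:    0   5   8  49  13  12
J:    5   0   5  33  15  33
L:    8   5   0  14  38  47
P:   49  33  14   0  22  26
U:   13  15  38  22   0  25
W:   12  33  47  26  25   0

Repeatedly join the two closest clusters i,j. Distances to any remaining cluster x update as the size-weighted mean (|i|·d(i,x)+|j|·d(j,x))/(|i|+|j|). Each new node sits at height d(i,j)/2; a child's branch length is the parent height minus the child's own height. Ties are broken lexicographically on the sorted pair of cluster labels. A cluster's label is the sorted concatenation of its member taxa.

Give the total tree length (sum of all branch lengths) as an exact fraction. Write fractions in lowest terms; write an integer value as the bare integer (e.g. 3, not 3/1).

step 1: merge (I,J) at d=5; branch lengths I→5/2, J→5/2; new cluster IJ
  updated: d(IJ,L)=13/2, d(IJ,P)=41, d(IJ,U)=14, d(IJ,W)=45/2
step 2: merge (IJ,L) at d=13/2; branch lengths IJ→3/4, L→13/4; new cluster IJL
  updated: d(IJL,P)=32, d(IJL,U)=22, d(IJL,W)=92/3
step 3: merge (IJL,U) at d=22; branch lengths IJL→31/4, U→11; new cluster IJLU
  updated: d(IJLU,P)=59/2, d(IJLU,W)=117/4
step 4: merge (P,W) at d=26; branch lengths P→13, W→13; new cluster PW
  updated: d(IJLU,PW)=235/8
step 5: merge (IJLU,PW) at d=235/8; branch lengths IJLU→59/16, PW→27/16; new cluster IJLPUW
final tree: ((((I:5/2,J:5/2):3/4,L:13/4):31/4,U:11):59/16,(P:13,W:13):27/16)
total length: 473/8

473/8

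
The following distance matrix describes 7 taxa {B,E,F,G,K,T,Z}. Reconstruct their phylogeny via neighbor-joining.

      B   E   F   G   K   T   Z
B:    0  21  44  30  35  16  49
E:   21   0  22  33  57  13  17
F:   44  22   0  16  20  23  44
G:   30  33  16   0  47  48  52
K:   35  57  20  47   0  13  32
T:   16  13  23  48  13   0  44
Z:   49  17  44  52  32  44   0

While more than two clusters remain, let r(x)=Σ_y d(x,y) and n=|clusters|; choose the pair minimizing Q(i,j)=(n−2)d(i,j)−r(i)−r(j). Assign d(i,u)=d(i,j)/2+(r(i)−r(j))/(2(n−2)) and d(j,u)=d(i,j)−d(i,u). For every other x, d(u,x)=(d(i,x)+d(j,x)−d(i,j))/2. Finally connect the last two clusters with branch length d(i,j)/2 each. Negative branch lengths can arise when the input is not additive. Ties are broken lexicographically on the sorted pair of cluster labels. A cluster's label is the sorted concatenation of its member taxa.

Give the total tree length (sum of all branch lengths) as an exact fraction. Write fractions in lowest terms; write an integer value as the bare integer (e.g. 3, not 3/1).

step 1: merge (E,Z) at d=17, Q=-316; branch lengths E→1, Z→16; new cluster EZ
  updated: d(B,EZ)=53/2, d(EZ,F)=49/2, d(EZ,G)=34, d(EZ,K)=36, d(EZ,T)=20
step 2: merge (F,G) at d=16, Q=-477/2; branch lengths F→33/16, G→223/16; new cluster FG
  updated: d(B,FG)=29, d(EZ,FG)=85/4, d(FG,K)=51/2, d(FG,T)=55/2
step 3: merge (K,T) at d=13, Q=-147; branch lengths K→12, T→1; new cluster KT
  updated: d(B,KT)=19, d(EZ,KT)=43/2, d(FG,KT)=20
step 4: merge (B,KT) at d=19, Q=-97; branch lengths B→13, KT→6; new cluster BKT
  updated: d(BKT,EZ)=29/2, d(BKT,FG)=15
step 5: merge (BKT,EZ) at d=29/2, Q=-203/4; branch lengths BKT→33/8, EZ→83/8; new cluster BEKTZ
  updated: d(BEKTZ,FG)=87/8
step 6: merge (BEKTZ,FG) at d=87/8; branch lengths BEKTZ→87/16, FG→87/16; new cluster BEFGKTZ
final tree: (((B:13,(K:12,T:1):6):33/8,(E:1,Z:16):83/8):87/16,(F:33/16,G:223/16):87/16)
total length: 723/8

723/8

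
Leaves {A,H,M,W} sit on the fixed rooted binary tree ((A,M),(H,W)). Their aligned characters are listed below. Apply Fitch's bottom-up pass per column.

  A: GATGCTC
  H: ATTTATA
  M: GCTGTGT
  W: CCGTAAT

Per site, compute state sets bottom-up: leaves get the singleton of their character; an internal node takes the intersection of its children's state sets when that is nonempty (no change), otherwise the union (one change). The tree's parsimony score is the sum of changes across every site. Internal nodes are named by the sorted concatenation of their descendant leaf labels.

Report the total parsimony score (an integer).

12

AM@0: {G} ∩ {G} = {G} (intersection, +0)
HW@0: {A} ∪ {C} = {A,C} (union, +1)
AHMW@0: {G} ∪ {A,C} = {A,C,G} (union, +1)
AM@1: {A} ∪ {C} = {A,C} (union, +1)
HW@1: {T} ∪ {C} = {C,T} (union, +1)
AHMW@1: {A,C} ∩ {C,T} = {C} (intersection, +0)
AM@2: {T} ∩ {T} = {T} (intersection, +0)
HW@2: {T} ∪ {G} = {G,T} (union, +1)
AHMW@2: {T} ∩ {G,T} = {T} (intersection, +0)
AM@3: {G} ∩ {G} = {G} (intersection, +0)
HW@3: {T} ∩ {T} = {T} (intersection, +0)
AHMW@3: {G} ∪ {T} = {G,T} (union, +1)
AM@4: {C} ∪ {T} = {C,T} (union, +1)
HW@4: {A} ∩ {A} = {A} (intersection, +0)
AHMW@4: {C,T} ∪ {A} = {A,C,T} (union, +1)
AM@5: {T} ∪ {G} = {G,T} (union, +1)
HW@5: {T} ∪ {A} = {A,T} (union, +1)
AHMW@5: {G,T} ∩ {A,T} = {T} (intersection, +0)
AM@6: {C} ∪ {T} = {C,T} (union, +1)
HW@6: {A} ∪ {T} = {A,T} (union, +1)
AHMW@6: {C,T} ∩ {A,T} = {T} (intersection, +0)
per-site changes: [2, 2, 1, 1, 2, 2, 2]; total = 12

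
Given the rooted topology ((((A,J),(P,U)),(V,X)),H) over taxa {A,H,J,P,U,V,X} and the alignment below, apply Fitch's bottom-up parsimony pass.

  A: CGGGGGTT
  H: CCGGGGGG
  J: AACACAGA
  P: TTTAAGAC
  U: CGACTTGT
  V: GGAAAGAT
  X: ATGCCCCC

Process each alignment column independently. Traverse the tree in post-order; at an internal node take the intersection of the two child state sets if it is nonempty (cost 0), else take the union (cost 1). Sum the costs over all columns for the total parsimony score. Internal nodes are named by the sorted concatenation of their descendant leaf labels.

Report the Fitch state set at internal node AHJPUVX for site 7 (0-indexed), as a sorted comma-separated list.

site 0, node AJ: A={C} ∪ J={A} → {A,C} (+1)
site 0, node PU: P={T} ∪ U={C} → {C,T} (+1)
site 0, node AJPU: AJ={A,C} ∩ PU={C,T} → {C} (+0)
site 0, node VX: V={G} ∪ X={A} → {A,G} (+1)
site 0, node AJPUVX: AJPU={C} ∪ VX={A,G} → {A,C,G} (+1)
site 0, node AHJPUVX: AJPUVX={A,C,G} ∩ H={C} → {C} (+0)
site 1, node AJ: A={G} ∪ J={A} → {A,G} (+1)
site 1, node PU: P={T} ∪ U={G} → {G,T} (+1)
site 1, node AJPU: AJ={A,G} ∩ PU={G,T} → {G} (+0)
site 1, node VX: V={G} ∪ X={T} → {G,T} (+1)
site 1, node AJPUVX: AJPU={G} ∩ VX={G,T} → {G} (+0)
site 1, node AHJPUVX: AJPUVX={G} ∪ H={C} → {C,G} (+1)
site 2, node AJ: A={G} ∪ J={C} → {C,G} (+1)
site 2, node PU: P={T} ∪ U={A} → {A,T} (+1)
site 2, node AJPU: AJ={C,G} ∪ PU={A,T} → {A,C,G,T} (+1)
site 2, node VX: V={A} ∪ X={G} → {A,G} (+1)
site 2, node AJPUVX: AJPU={A,C,G,T} ∩ VX={A,G} → {A,G} (+0)
site 2, node AHJPUVX: AJPUVX={A,G} ∩ H={G} → {G} (+0)
site 3, node AJ: A={G} ∪ J={A} → {A,G} (+1)
site 3, node PU: P={A} ∪ U={C} → {A,C} (+1)
site 3, node AJPU: AJ={A,G} ∩ PU={A,C} → {A} (+0)
site 3, node VX: V={A} ∪ X={C} → {A,C} (+1)
site 3, node AJPUVX: AJPU={A} ∩ VX={A,C} → {A} (+0)
site 3, node AHJPUVX: AJPUVX={A} ∪ H={G} → {A,G} (+1)
site 4, node AJ: A={G} ∪ J={C} → {C,G} (+1)
site 4, node PU: P={A} ∪ U={T} → {A,T} (+1)
site 4, node AJPU: AJ={C,G} ∪ PU={A,T} → {A,C,G,T} (+1)
site 4, node VX: V={A} ∪ X={C} → {A,C} (+1)
site 4, node AJPUVX: AJPU={A,C,G,T} ∩ VX={A,C} → {A,C} (+0)
site 4, node AHJPUVX: AJPUVX={A,C} ∪ H={G} → {A,C,G} (+1)
site 5, node AJ: A={G} ∪ J={A} → {A,G} (+1)
site 5, node PU: P={G} ∪ U={T} → {G,T} (+1)
site 5, node AJPU: AJ={A,G} ∩ PU={G,T} → {G} (+0)
site 5, node VX: V={G} ∪ X={C} → {C,G} (+1)
site 5, node AJPUVX: AJPU={G} ∩ VX={C,G} → {G} (+0)
site 5, node AHJPUVX: AJPUVX={G} ∩ H={G} → {G} (+0)
site 6, node AJ: A={T} ∪ J={G} → {G,T} (+1)
site 6, node PU: P={A} ∪ U={G} → {A,G} (+1)
site 6, node AJPU: AJ={G,T} ∩ PU={A,G} → {G} (+0)
site 6, node VX: V={A} ∪ X={C} → {A,C} (+1)
site 6, node AJPUVX: AJPU={G} ∪ VX={A,C} → {A,C,G} (+1)
site 6, node AHJPUVX: AJPUVX={A,C,G} ∩ H={G} → {G} (+0)
site 7, node AJ: A={T} ∪ J={A} → {A,T} (+1)
site 7, node PU: P={C} ∪ U={T} → {C,T} (+1)
site 7, node AJPU: AJ={A,T} ∩ PU={C,T} → {T} (+0)
site 7, node VX: V={T} ∪ X={C} → {C,T} (+1)
site 7, node AJPUVX: AJPU={T} ∩ VX={C,T} → {T} (+0)
site 7, node AHJPUVX: AJPUVX={T} ∪ H={G} → {G,T} (+1)
per-site changes: [4, 4, 4, 4, 5, 3, 4, 4]; total = 32

G,T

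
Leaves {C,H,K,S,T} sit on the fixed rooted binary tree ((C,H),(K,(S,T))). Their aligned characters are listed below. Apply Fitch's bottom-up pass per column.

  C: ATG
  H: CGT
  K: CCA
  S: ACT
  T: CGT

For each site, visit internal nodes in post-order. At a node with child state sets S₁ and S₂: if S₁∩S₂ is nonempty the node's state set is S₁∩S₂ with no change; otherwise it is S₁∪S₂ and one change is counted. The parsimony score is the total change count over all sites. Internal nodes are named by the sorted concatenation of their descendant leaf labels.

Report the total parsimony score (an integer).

[col 0] CH: children C:{A}, H:{C} ∪→ {A,C}; cost 1
[col 0] ST: children S:{A}, T:{C} ∪→ {A,C}; cost 1
[col 0] KST: children K:{C}, ST:{A,C} ∩→ {C}; cost 0
[col 0] CHKST: children CH:{A,C}, KST:{C} ∩→ {C}; cost 0
[col 1] CH: children C:{T}, H:{G} ∪→ {G,T}; cost 1
[col 1] ST: children S:{C}, T:{G} ∪→ {C,G}; cost 1
[col 1] KST: children K:{C}, ST:{C,G} ∩→ {C}; cost 0
[col 1] CHKST: children CH:{G,T}, KST:{C} ∪→ {C,G,T}; cost 1
[col 2] CH: children C:{G}, H:{T} ∪→ {G,T}; cost 1
[col 2] ST: children S:{T}, T:{T} ∩→ {T}; cost 0
[col 2] KST: children K:{A}, ST:{T} ∪→ {A,T}; cost 1
[col 2] CHKST: children CH:{G,T}, KST:{A,T} ∩→ {T}; cost 0
per-site changes: [2, 3, 2]; total = 7

7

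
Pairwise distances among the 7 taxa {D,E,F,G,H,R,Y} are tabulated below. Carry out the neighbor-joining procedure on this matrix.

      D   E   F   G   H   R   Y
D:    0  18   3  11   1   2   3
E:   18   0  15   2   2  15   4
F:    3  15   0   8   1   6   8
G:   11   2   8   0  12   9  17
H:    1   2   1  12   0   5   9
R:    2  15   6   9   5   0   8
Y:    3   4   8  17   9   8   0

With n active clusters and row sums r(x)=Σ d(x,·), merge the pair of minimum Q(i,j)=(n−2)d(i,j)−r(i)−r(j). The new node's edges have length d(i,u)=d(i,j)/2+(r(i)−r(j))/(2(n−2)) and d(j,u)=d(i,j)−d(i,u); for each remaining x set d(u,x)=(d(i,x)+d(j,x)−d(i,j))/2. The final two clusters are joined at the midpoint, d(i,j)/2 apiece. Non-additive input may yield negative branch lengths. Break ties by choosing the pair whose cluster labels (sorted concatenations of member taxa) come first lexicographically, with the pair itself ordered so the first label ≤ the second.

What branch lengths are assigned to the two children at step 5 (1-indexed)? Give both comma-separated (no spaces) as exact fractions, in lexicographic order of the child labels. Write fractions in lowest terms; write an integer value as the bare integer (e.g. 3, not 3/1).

iteration 1: select E,G (d=2, Q=-105); attach at lengths (7/10, 13/10); label the merged cluster EG
  updated: d(D,EG)=27/2, d(EG,F)=21/2, d(EG,H)=6, d(EG,R)=11, d(EG,Y)=19/2
iteration 2: select EG,Y (d=19/2, Q=-50); attach at lengths (51/8, 25/8); label the merged cluster EGY
  updated: d(D,EGY)=7/2, d(EGY,F)=9/2, d(EGY,H)=11/4, d(EGY,R)=19/4
iteration 3: select D,R (d=2, Q=-85/4); attach at lengths (-3/8, 19/8); label the merged cluster DR
  updated: d(DR,EGY)=25/8, d(DR,F)=7/2, d(DR,H)=2
iteration 4: select DR,EGY (d=25/8, Q=-51/4); attach at lengths (9/8, 2); label the merged cluster DEGRY
  updated: d(DEGRY,F)=39/16, d(DEGRY,H)=13/16
iteration 5: select DEGRY,F (d=39/16, Q=-17/4); attach at lengths (9/8, 21/16); label the merged cluster DEFGRY
  updated: d(DEFGRY,H)=-5/16
iteration 6: select DEFGRY,H (d=-5/16); attach at lengths (-5/32, -5/32); label the merged cluster DEFGHRY
final tree: ((((D:-3/8,R:19/8):9/8,((E:7/10,G:13/10):51/8,Y:25/8):2):9/8,F:21/16):-5/32,H:-5/32)
total length: 75/4

9/8,21/16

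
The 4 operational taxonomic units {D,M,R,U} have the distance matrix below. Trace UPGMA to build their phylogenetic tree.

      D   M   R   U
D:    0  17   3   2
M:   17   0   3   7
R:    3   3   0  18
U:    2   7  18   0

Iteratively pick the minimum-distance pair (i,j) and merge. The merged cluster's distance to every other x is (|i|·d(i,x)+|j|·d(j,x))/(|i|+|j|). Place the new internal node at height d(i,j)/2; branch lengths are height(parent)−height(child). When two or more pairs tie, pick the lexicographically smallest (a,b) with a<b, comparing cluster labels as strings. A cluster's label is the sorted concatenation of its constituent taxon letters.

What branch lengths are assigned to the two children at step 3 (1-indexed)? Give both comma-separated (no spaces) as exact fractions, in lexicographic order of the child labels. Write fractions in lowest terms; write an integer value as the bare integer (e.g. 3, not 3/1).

37/8,33/8

1. join D+U (d=2) ⇒ DU; edges |D|=1, |U|=1
  updated: d(DU,M)=12, d(DU,R)=21/2
2. join M+R (d=3) ⇒ MR; edges |M|=3/2, |R|=3/2
  updated: d(DU,MR)=45/4
3. join DU+MR (d=45/4) ⇒ DMRU; edges |DU|=37/8, |MR|=33/8
final tree: ((D:1,U:1):37/8,(M:3/2,R:3/2):33/8)
total length: 55/4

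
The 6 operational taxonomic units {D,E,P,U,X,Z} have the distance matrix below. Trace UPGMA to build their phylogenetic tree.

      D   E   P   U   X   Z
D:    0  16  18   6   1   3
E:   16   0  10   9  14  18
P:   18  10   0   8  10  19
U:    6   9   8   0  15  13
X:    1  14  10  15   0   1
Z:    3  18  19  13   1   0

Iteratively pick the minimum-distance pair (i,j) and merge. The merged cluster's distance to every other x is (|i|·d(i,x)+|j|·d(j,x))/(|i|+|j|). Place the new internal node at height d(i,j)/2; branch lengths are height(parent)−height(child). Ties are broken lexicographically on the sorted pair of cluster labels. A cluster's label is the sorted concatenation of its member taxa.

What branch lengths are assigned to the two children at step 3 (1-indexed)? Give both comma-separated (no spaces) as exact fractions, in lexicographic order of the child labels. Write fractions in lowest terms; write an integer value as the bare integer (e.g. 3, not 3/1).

step 1: merge (D,X) at d=1; branch lengths D→1/2, X→1/2; new cluster DX
  updated: d(DX,E)=15, d(DX,P)=14, d(DX,U)=21/2, d(DX,Z)=2
step 2: merge (DX,Z) at d=2; branch lengths DX→1/2, Z→1; new cluster DXZ
  updated: d(DXZ,E)=16, d(DXZ,P)=47/3, d(DXZ,U)=34/3
step 3: merge (P,U) at d=8; branch lengths P→4, U→4; new cluster PU
  updated: d(DXZ,PU)=27/2, d(E,PU)=19/2
step 4: merge (E,PU) at d=19/2; branch lengths E→19/4, PU→3/4; new cluster EPU
  updated: d(DXZ,EPU)=43/3
step 5: merge (DXZ,EPU) at d=43/3; branch lengths DXZ→37/6, EPU→29/12; new cluster DEPUXZ
final tree: (((D:1/2,X:1/2):1/2,Z:1):37/6,(E:19/4,(P:4,U:4):3/4):29/12)
total length: 295/12

4,4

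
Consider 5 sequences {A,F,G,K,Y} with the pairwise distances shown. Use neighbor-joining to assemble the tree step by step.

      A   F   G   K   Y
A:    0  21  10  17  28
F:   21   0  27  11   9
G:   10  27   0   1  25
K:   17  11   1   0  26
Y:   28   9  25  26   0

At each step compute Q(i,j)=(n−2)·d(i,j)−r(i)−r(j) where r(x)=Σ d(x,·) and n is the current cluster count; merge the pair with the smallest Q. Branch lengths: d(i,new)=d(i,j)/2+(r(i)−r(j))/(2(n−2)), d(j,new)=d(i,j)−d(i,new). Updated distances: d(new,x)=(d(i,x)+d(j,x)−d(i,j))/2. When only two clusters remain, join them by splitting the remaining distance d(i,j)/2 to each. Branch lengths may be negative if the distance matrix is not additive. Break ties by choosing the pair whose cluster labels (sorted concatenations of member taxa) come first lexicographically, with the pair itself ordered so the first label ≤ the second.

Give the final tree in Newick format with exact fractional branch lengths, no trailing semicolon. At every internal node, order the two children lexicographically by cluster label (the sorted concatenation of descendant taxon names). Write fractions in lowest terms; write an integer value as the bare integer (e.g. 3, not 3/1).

1. join F+Y (d=9, Q=-129) ⇒ FY; edges |F|=7/6, |Y|=47/6
  updated: d(A,FY)=20, d(FY,G)=43/2, d(FY,K)=14
2. join A+FY (d=20, Q=-125/2) ⇒ AFY; edges |A|=63/8, |FY|=97/8
  updated: d(AFY,G)=23/4, d(AFY,K)=11/2
3. join AFY+G (d=23/4, Q=-49/4) ⇒ AFGY; edges |AFY|=41/8, |G|=5/8
  updated: d(AFGY,K)=3/8
4. join AFGY+K (d=3/8) ⇒ AFGKY; edges |AFGY|=3/16, |K|=3/16
final tree: (((A:63/8,(F:7/6,Y:47/6):97/8):41/8,G:5/8):3/16,K:3/16)
total length: 281/8

(((A:63/8,(F:7/6,Y:47/6):97/8):41/8,G:5/8):3/16,K:3/16)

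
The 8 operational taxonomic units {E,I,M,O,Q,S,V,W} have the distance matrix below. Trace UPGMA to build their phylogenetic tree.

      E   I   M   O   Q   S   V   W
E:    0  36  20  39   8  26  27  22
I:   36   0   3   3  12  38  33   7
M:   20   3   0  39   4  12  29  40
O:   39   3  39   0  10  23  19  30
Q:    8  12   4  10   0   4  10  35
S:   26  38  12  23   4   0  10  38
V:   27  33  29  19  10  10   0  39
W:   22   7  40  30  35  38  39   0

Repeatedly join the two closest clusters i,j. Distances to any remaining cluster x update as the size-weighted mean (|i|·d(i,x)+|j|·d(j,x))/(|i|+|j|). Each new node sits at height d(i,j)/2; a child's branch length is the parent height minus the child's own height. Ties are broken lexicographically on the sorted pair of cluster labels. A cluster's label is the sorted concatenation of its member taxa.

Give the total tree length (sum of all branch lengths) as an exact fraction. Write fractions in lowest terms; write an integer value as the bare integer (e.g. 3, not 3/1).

1621/24

1. join I+M (d=3) ⇒ IM; edges |I|=3/2, |M|=3/2
  updated: d(E,IM)=28, d(IM,O)=21, d(IM,Q)=8, d(IM,S)=25, d(IM,V)=31, d(IM,W)=47/2
2. join Q+S (d=4) ⇒ QS; edges |Q|=2, |S|=2
  updated: d(E,QS)=17, d(IM,QS)=33/2, d(O,QS)=33/2, d(QS,V)=10, d(QS,W)=73/2
3. join QS+V (d=10) ⇒ QSV; edges |QS|=3, |V|=5
  updated: d(E,QSV)=61/3, d(IM,QSV)=64/3, d(O,QSV)=52/3, d(QSV,W)=112/3
4. join O+QSV (d=52/3) ⇒ OQSV; edges |O|=26/3, |QSV|=11/3
  updated: d(E,OQSV)=25, d(IM,OQSV)=85/4, d(OQSV,W)=71/2
5. join IM+OQSV (d=85/4) ⇒ IMOQSV; edges |IM|=73/8, |OQSV|=47/24
  updated: d(E,IMOQSV)=26, d(IMOQSV,W)=63/2
6. join E+W (d=22) ⇒ EW; edges |E|=11, |W|=11
  updated: d(EW,IMOQSV)=115/4
7. join EW+IMOQSV (d=115/4) ⇒ EIMOQSVW; edges |EW|=27/8, |IMOQSV|=15/4
final tree: ((E:11,W:11):27/8,((I:3/2,M:3/2):73/8,(O:26/3,((Q:2,S:2):3,V:5):11/3):47/24):15/4)
total length: 1621/24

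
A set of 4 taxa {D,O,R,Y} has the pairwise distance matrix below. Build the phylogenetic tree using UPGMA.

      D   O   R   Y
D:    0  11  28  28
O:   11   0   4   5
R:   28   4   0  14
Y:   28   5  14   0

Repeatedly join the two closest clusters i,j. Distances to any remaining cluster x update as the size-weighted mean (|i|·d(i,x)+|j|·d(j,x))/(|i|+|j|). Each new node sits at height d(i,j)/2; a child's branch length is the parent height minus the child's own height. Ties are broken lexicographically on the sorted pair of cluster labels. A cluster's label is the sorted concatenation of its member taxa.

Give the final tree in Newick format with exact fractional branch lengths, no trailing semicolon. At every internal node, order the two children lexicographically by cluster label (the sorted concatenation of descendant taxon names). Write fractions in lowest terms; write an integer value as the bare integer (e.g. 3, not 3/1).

iteration 1: select O,R (d=4); attach at lengths (2, 2); label the merged cluster OR
  updated: d(D,OR)=39/2, d(OR,Y)=19/2
iteration 2: select OR,Y (d=19/2); attach at lengths (11/4, 19/4); label the merged cluster ORY
  updated: d(D,ORY)=67/3
iteration 3: select D,ORY (d=67/3); attach at lengths (67/6, 77/12); label the merged cluster DORY
final tree: (D:67/6,((O:2,R:2):11/4,Y:19/4):77/12)
total length: 349/12

(D:67/6,((O:2,R:2):11/4,Y:19/4):77/12)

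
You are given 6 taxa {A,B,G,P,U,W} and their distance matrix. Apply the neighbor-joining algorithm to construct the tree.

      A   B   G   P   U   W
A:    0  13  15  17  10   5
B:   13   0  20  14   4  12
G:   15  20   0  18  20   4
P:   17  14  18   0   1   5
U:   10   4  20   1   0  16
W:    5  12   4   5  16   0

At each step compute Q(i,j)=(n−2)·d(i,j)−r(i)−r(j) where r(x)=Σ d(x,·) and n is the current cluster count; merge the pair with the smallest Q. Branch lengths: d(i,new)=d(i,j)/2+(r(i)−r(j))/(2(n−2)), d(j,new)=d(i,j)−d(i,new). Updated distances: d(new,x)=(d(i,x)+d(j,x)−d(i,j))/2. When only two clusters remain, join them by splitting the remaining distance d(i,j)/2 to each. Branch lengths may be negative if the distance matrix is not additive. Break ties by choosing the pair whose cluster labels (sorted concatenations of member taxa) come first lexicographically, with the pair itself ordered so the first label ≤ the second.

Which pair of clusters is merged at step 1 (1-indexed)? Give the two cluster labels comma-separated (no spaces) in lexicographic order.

1. join G+W (d=4, Q=-103) ⇒ GW; edges |G|=51/8, |W|=-19/8
  updated: d(A,GW)=8, d(B,GW)=14, d(GW,P)=19/2, d(GW,U)=16
2. join A+GW (d=8, Q=-143/2) ⇒ AGW; edges |A|=49/12, |GW|=47/12
  updated: d(AGW,B)=19/2, d(AGW,P)=37/4, d(AGW,U)=9
3. join AGW+B (d=19/2, Q=-145/4) ⇒ ABGW; edges |AGW|=77/16, |B|=75/16
  updated: d(ABGW,P)=55/8, d(ABGW,U)=7/4
4. join ABGW+P (d=55/8, Q=-77/8) ⇒ ABGPW; edges |ABGW|=61/16, |P|=49/16
  updated: d(ABGPW,U)=-33/16
5. join ABGPW+U (d=-33/16) ⇒ ABGPUW; edges |ABGPW|=-33/32, |U|=-33/32
final tree: ((((A:49/12,(G:51/8,W:-19/8):47/12):77/16,B:75/16):61/16,P:49/16):-33/32,U:-33/32)
total length: 421/16

G,W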